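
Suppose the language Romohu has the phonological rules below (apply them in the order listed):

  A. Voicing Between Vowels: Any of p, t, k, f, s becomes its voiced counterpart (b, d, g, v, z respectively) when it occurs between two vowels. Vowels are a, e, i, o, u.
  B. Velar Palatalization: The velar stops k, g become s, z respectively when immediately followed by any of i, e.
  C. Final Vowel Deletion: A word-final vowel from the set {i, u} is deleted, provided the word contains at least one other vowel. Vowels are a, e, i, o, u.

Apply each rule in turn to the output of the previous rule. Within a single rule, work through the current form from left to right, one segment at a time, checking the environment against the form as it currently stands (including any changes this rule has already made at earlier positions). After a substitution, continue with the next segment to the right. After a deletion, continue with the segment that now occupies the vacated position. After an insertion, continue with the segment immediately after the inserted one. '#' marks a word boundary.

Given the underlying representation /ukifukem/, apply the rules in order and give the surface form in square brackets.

[uzivuzem]

A Voicing Between Vowels: [ukifukem] → [ugivugem]
B Velar Palatalization: [ugivugem] → [uzivuzem]
C Final Vowel Deletion: no change — [uzivuzem]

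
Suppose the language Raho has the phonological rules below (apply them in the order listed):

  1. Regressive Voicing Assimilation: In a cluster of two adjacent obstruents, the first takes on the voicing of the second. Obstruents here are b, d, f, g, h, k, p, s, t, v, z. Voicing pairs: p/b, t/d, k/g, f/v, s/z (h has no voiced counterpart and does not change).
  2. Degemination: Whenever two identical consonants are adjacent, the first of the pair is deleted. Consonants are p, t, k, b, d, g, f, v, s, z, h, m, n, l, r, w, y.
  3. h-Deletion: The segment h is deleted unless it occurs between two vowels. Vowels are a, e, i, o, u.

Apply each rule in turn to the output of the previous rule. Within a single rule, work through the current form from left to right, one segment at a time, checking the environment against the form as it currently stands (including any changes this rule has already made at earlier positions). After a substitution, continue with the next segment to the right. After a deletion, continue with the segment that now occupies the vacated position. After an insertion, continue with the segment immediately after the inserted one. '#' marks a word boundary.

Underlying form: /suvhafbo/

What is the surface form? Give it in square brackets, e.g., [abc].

[sufavbo]

1 Regressive Voicing Assimilation: [suvhafbo] → [sufhavbo]
2 Degemination: no change — [sufhavbo]
3 h-Deletion: [sufhavbo] → [sufavbo]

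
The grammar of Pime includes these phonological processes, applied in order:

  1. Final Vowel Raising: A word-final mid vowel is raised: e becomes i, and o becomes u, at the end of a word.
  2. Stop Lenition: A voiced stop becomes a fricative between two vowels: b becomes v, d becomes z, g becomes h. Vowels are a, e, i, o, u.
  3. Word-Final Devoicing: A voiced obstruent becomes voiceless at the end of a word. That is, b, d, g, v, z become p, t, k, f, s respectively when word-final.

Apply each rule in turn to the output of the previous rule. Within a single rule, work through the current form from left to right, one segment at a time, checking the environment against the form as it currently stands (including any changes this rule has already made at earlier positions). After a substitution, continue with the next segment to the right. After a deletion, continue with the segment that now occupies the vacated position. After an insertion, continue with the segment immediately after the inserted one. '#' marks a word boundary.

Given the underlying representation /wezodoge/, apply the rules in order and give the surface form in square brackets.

1 Final Vowel Raising: [wezodoge] → [wezodogi]
2 Stop Lenition: [wezodogi] → [wezozohi]
3 Word-Final Devoicing: no change — [wezozohi]

[wezozohi]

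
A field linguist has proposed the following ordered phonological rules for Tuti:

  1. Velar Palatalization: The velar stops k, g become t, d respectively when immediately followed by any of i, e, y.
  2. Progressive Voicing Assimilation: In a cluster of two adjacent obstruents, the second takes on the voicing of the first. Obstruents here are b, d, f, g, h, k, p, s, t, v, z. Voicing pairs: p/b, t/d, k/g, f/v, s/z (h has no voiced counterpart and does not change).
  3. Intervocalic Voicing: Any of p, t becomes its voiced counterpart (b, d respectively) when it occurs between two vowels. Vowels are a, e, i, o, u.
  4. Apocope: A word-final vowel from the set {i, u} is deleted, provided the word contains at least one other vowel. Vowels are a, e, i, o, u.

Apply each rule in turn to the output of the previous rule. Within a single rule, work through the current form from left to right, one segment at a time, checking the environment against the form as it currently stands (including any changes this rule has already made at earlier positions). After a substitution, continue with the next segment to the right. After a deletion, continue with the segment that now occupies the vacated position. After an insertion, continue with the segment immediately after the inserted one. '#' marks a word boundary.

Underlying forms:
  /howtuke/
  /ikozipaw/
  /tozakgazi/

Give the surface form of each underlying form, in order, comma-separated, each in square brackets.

[howtude], [ikozibaw], [tozakkaz]

/howtuke/:
  1 Velar Palatalization: [howtuke] → [howtute]
  2 Progressive Voicing Assimilation: no change — [howtute]
  3 Intervocalic Voicing: [howtute] → [howtude]
  4 Apocope: no change — [howtude]
/ikozipaw/:
  1 Velar Palatalization: no change — [ikozipaw]
  2 Progressive Voicing Assimilation: no change — [ikozipaw]
  3 Intervocalic Voicing: [ikozipaw] → [ikozibaw]
  4 Apocope: no change — [ikozibaw]
/tozakgazi/:
  1 Velar Palatalization: no change — [tozakgazi]
  2 Progressive Voicing Assimilation: [tozakgazi] → [tozakkazi]
  3 Intervocalic Voicing: no change — [tozakkazi]
  4 Apocope: [tozakkazi] → [tozakkaz]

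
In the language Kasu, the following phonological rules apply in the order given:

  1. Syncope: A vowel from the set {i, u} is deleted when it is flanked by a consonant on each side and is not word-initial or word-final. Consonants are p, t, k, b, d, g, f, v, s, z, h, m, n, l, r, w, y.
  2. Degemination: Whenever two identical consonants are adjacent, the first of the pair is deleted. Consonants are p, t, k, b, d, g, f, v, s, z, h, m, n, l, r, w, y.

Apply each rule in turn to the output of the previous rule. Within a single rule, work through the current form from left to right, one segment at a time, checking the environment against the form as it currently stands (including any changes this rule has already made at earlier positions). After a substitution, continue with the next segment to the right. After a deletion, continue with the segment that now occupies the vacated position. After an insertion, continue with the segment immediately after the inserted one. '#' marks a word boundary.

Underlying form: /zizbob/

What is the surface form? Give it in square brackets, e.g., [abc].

[zbob]

1 Syncope: [zizbob] → [zzbob]
2 Degemination: [zzbob] → [zbob]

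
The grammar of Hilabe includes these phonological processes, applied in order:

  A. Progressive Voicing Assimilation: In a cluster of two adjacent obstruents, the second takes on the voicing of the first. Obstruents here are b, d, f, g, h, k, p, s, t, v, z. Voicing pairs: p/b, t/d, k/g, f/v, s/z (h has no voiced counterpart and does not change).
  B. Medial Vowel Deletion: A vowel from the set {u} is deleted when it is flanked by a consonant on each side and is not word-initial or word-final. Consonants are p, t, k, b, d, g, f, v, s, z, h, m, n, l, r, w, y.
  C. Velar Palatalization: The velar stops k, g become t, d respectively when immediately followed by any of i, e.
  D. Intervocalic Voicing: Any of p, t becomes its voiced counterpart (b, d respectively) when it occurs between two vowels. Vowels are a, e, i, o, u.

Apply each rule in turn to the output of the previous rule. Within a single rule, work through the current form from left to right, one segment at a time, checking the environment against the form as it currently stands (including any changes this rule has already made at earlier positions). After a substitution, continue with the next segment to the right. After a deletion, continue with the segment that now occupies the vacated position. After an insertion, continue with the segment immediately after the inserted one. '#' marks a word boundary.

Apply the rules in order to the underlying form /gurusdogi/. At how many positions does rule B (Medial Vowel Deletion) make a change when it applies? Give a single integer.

A Progressive Voicing Assimilation: [gurusdogi] → [gurustogi]
B Medial Vowel Deletion: [gurustogi] → [grstogi]
C Velar Palatalization: [grstogi] → [grstodi]
D Intervocalic Voicing: no change — [grstodi]
Rule B changed 2 position(s).

2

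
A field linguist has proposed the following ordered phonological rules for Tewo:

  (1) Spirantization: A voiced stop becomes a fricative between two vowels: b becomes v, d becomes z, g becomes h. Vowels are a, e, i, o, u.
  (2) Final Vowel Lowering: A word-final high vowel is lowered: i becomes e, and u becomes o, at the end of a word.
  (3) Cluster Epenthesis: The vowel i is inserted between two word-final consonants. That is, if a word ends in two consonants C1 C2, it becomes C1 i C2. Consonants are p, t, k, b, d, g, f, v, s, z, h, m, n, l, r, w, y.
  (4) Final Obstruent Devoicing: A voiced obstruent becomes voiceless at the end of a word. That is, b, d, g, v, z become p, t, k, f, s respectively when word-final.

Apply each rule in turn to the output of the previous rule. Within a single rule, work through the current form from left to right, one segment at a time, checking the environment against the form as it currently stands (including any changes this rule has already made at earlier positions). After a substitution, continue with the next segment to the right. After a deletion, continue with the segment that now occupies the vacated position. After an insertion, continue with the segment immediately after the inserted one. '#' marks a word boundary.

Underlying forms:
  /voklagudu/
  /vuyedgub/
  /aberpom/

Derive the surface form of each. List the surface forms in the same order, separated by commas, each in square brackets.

/voklagudu/:
  (1) Spirantization: [voklagudu] → [voklahuzu]
  (2) Final Vowel Lowering: [voklahuzu] → [voklahuzo]
  (3) Cluster Epenthesis: no change — [voklahuzo]
  (4) Final Obstruent Devoicing: no change — [voklahuzo]
/vuyedgub/:
  (1) Spirantization: no change — [vuyedgub]
  (2) Final Vowel Lowering: no change — [vuyedgub]
  (3) Cluster Epenthesis: no change — [vuyedgub]
  (4) Final Obstruent Devoicing: [vuyedgub] → [vuyedgup]
/aberpom/:
  (1) Spirantization: [aberpom] → [averpom]
  (2) Final Vowel Lowering: no change — [averpom]
  (3) Cluster Epenthesis: no change — [averpom]
  (4) Final Obstruent Devoicing: no change — [averpom]

[voklahuzo], [vuyedgup], [averpom]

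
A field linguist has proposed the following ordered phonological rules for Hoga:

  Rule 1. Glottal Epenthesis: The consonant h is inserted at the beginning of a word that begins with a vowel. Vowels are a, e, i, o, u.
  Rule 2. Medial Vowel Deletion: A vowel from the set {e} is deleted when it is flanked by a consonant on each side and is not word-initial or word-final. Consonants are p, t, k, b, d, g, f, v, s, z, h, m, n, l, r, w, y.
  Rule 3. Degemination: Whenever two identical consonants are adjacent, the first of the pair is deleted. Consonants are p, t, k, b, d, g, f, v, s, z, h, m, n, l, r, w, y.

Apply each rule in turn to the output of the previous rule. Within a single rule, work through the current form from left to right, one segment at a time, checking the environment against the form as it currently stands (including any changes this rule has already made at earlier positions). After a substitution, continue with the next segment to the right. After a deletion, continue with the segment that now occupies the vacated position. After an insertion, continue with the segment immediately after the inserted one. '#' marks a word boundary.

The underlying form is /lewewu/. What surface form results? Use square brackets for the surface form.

Rule 1 Glottal Epenthesis: no change — [lewewu]
Rule 2 Medial Vowel Deletion: [lewewu] → [lwwu]
Rule 3 Degemination: [lwwu] → [lwu]

[lwu]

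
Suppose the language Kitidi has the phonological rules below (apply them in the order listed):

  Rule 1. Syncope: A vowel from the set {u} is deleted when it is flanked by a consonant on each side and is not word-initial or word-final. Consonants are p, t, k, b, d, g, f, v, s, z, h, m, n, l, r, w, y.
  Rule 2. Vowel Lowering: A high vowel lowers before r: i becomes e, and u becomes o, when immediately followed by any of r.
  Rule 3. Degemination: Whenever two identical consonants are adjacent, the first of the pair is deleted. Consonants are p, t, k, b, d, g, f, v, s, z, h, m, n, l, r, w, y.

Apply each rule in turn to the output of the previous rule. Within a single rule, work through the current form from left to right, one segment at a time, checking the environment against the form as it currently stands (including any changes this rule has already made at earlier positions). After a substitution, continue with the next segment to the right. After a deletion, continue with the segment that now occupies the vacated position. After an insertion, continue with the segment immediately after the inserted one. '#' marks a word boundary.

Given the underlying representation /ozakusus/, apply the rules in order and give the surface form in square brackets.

Rule 1 Syncope: [ozakusus] → [ozakss]
Rule 2 Vowel Lowering: no change — [ozakss]
Rule 3 Degemination: [ozakss] → [ozaks]

[ozaks]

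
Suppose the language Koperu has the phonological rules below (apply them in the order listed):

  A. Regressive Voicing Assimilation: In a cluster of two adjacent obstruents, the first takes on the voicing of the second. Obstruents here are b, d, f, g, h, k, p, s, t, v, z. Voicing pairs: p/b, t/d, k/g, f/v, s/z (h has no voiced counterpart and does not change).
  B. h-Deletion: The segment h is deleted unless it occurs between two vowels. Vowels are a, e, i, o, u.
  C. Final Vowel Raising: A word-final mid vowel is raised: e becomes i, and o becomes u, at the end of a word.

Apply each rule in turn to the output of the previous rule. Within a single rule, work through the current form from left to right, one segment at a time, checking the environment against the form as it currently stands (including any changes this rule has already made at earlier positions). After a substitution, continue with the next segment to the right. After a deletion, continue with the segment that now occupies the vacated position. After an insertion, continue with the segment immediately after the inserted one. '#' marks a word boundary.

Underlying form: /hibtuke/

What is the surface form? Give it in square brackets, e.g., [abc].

[iptuki]

A Regressive Voicing Assimilation: [hibtuke] → [hiptuke]
B h-Deletion: [hiptuke] → [iptuke]
C Final Vowel Raising: [iptuke] → [iptuki]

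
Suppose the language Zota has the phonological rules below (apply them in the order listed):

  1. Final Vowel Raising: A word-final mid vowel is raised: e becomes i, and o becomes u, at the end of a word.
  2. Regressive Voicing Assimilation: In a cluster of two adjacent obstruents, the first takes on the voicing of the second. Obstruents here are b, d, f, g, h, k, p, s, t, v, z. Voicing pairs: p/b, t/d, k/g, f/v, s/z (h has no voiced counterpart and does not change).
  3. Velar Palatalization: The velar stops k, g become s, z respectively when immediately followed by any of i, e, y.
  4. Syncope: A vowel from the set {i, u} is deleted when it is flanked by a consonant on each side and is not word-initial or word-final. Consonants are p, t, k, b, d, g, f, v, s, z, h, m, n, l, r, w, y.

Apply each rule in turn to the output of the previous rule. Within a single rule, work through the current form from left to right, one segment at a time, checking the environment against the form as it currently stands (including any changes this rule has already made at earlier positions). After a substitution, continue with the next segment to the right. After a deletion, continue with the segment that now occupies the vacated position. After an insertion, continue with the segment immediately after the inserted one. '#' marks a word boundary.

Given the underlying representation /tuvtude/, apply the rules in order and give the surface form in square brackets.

[tftdi]

1 Final Vowel Raising: [tuvtude] → [tuvtudi]
2 Regressive Voicing Assimilation: [tuvtudi] → [tuftudi]
3 Velar Palatalization: no change — [tuftudi]
4 Syncope: [tuftudi] → [tftdi]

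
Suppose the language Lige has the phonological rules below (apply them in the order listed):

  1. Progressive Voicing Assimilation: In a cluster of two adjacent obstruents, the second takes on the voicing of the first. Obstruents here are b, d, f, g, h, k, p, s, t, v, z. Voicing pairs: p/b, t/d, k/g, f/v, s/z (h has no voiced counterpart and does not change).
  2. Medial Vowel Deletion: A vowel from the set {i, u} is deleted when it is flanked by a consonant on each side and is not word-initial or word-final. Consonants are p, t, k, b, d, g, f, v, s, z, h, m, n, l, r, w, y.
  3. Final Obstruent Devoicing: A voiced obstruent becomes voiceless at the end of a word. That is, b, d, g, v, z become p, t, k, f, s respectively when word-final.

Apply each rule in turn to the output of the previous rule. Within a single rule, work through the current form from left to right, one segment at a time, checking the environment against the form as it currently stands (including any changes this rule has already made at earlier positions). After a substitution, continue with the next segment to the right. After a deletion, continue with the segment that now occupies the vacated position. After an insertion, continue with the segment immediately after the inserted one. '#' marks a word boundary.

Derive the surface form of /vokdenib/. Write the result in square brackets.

1 Progressive Voicing Assimilation: [vokdenib] → [voktenib]
2 Medial Vowel Deletion: [voktenib] → [voktenb]
3 Final Obstruent Devoicing: [voktenb] → [voktenp]

[voktenp]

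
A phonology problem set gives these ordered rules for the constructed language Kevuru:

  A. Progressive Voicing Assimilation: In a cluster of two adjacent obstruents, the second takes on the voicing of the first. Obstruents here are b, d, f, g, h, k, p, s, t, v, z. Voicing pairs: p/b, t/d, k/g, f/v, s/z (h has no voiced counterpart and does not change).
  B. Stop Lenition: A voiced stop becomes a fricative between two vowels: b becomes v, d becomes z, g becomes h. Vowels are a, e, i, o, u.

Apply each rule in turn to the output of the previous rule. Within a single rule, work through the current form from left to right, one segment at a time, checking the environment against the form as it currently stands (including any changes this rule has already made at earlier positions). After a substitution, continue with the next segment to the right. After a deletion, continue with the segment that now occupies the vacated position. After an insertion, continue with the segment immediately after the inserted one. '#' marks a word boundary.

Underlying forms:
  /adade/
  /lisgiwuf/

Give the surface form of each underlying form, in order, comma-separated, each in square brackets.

[azaze], [liskiwuf]

/adade/:
  A Progressive Voicing Assimilation: no change — [adade]
  B Stop Lenition: [adade] → [azaze]
/lisgiwuf/:
  A Progressive Voicing Assimilation: [lisgiwuf] → [liskiwuf]
  B Stop Lenition: no change — [liskiwuf]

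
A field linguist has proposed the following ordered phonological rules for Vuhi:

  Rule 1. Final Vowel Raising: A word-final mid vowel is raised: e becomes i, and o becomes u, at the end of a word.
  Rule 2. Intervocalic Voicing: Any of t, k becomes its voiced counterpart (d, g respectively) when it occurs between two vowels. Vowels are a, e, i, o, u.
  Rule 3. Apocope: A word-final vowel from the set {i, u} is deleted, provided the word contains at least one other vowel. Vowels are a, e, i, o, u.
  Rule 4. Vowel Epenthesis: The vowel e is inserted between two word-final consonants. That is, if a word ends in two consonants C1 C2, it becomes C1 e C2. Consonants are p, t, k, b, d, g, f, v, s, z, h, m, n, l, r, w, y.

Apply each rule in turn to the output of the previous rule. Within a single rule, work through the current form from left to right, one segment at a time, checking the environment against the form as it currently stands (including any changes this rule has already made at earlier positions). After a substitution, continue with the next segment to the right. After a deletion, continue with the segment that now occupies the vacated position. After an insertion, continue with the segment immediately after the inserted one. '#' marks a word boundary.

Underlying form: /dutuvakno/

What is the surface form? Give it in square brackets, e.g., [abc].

Rule 1 Final Vowel Raising: [dutuvakno] → [dutuvaknu]
Rule 2 Intervocalic Voicing: [dutuvaknu] → [duduvaknu]
Rule 3 Apocope: [duduvaknu] → [duduvakn]
Rule 4 Vowel Epenthesis: [duduvakn] → [duduvaken]

[duduvaken]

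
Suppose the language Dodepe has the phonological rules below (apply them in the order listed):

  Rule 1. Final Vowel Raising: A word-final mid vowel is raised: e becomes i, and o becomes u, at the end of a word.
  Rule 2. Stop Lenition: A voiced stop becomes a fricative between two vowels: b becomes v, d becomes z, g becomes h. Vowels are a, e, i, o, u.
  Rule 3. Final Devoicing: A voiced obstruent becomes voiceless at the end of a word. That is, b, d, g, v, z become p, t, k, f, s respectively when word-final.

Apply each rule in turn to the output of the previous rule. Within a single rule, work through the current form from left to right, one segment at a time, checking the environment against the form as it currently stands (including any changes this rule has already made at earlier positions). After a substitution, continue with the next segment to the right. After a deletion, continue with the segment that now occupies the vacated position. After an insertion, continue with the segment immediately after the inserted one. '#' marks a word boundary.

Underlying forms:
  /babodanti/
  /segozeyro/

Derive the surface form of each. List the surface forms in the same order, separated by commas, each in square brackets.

/babodanti/:
  Rule 1 Final Vowel Raising: no change — [babodanti]
  Rule 2 Stop Lenition: [babodanti] → [bavozanti]
  Rule 3 Final Devoicing: no change — [bavozanti]
/segozeyro/:
  Rule 1 Final Vowel Raising: [segozeyro] → [segozeyru]
  Rule 2 Stop Lenition: [segozeyru] → [sehozeyru]
  Rule 3 Final Devoicing: no change — [sehozeyru]

[bavozanti], [sehozeyru]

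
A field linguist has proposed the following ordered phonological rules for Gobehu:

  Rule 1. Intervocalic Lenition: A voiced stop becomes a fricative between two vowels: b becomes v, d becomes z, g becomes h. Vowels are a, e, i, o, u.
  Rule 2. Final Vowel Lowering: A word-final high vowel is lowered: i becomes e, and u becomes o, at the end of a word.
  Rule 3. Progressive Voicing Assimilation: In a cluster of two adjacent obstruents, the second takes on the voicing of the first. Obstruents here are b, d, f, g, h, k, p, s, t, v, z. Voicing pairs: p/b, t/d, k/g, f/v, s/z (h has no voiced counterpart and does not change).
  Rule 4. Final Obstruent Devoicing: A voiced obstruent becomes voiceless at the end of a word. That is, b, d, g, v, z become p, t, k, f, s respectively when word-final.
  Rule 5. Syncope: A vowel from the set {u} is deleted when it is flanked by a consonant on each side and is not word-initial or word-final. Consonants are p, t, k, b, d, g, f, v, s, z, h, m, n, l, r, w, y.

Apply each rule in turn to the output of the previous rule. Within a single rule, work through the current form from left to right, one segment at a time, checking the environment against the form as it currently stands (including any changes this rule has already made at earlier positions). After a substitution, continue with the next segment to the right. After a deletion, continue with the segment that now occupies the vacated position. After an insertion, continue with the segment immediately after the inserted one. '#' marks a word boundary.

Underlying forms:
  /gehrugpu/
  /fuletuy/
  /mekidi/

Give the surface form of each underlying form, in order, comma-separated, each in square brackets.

/gehrugpu/:
  Rule 1 Intervocalic Lenition: no change — [gehrugpu]
  Rule 2 Final Vowel Lowering: [gehrugpu] → [gehrugpo]
  Rule 3 Progressive Voicing Assimilation: [gehrugpo] → [gehrugbo]
  Rule 4 Final Obstruent Devoicing: no change — [gehrugbo]
  Rule 5 Syncope: [gehrugbo] → [gehrgbo]
/fuletuy/:
  Rule 1 Intervocalic Lenition: no change — [fuletuy]
  Rule 2 Final Vowel Lowering: no change — [fuletuy]
  Rule 3 Progressive Voicing Assimilation: no change — [fuletuy]
  Rule 4 Final Obstruent Devoicing: no change — [fuletuy]
  Rule 5 Syncope: [fuletuy] → [flety]
/mekidi/:
  Rule 1 Intervocalic Lenition: [mekidi] → [mekizi]
  Rule 2 Final Vowel Lowering: [mekizi] → [mekize]
  Rule 3 Progressive Voicing Assimilation: no change — [mekize]
  Rule 4 Final Obstruent Devoicing: no change — [mekize]
  Rule 5 Syncope: no change — [mekize]

[gehrgbo], [flety], [mekize]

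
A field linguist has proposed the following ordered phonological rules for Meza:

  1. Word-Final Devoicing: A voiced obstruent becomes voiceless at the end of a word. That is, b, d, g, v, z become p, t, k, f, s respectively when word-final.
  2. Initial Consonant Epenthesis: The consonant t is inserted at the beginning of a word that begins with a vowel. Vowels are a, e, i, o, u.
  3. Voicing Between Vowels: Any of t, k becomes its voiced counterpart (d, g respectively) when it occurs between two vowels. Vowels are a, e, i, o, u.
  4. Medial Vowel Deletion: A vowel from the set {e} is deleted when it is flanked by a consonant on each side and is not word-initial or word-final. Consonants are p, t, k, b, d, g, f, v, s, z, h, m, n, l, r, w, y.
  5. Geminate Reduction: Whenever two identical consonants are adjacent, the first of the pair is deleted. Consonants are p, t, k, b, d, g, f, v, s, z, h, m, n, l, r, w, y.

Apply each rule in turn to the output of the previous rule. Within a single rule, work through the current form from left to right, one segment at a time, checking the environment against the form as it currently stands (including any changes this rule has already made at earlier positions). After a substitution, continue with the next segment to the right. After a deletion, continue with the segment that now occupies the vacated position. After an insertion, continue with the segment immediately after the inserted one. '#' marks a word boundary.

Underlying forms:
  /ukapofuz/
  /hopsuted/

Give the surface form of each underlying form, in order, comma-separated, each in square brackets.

[tugapofus], [hopsudt]

/ukapofuz/:
  1 Word-Final Devoicing: [ukapofuz] → [ukapofus]
  2 Initial Consonant Epenthesis: [ukapofus] → [tukapofus]
  3 Voicing Between Vowels: [tukapofus] → [tugapofus]
  4 Medial Vowel Deletion: no change — [tugapofus]
  5 Geminate Reduction: no change — [tugapofus]
/hopsuted/:
  1 Word-Final Devoicing: [hopsuted] → [hopsutet]
  2 Initial Consonant Epenthesis: no change — [hopsutet]
  3 Voicing Between Vowels: [hopsutet] → [hopsudet]
  4 Medial Vowel Deletion: [hopsudet] → [hopsudt]
  5 Geminate Reduction: no change — [hopsudt]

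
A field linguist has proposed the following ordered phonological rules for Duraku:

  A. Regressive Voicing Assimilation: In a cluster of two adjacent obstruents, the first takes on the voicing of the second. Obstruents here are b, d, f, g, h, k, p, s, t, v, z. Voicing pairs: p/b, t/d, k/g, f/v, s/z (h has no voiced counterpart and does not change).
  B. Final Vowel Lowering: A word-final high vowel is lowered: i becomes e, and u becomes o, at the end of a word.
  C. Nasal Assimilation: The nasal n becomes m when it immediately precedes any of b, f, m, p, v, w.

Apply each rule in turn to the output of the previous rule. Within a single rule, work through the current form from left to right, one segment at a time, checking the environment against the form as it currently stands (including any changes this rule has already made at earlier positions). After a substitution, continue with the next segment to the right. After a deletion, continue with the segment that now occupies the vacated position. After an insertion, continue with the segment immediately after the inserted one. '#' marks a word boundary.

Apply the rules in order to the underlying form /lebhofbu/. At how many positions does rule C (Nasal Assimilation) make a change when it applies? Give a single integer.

A Regressive Voicing Assimilation: [lebhofbu] → [lephovbu]
B Final Vowel Lowering: [lephovbu] → [lephovbo]
C Nasal Assimilation: no change — [lephovbo]
Rule C changed 0 position(s).

0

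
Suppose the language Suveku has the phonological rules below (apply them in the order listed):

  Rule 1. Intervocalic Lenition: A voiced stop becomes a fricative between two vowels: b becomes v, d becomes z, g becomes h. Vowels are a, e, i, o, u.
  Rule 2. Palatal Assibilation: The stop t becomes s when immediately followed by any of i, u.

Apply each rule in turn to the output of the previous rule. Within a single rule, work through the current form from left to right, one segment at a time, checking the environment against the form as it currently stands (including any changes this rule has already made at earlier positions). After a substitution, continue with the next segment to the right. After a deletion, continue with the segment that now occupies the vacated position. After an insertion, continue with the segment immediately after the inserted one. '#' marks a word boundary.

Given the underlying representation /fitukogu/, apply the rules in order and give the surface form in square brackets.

[fisukohu]

Rule 1 Intervocalic Lenition: [fitukogu] → [fitukohu]
Rule 2 Palatal Assibilation: [fitukohu] → [fisukohu]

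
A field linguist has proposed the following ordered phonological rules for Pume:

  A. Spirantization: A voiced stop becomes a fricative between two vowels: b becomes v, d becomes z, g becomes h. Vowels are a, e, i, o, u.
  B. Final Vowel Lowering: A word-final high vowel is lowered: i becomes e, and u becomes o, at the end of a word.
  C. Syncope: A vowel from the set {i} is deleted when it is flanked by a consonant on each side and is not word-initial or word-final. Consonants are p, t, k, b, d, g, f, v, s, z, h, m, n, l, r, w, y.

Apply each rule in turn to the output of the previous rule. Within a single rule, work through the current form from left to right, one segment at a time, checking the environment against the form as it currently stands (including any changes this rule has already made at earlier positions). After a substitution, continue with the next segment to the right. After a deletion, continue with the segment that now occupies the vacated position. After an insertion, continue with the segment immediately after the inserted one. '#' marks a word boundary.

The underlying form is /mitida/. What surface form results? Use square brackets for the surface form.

[mtza]

A Spirantization: [mitida] → [mitiza]
B Final Vowel Lowering: no change — [mitiza]
C Syncope: [mitiza] → [mtza]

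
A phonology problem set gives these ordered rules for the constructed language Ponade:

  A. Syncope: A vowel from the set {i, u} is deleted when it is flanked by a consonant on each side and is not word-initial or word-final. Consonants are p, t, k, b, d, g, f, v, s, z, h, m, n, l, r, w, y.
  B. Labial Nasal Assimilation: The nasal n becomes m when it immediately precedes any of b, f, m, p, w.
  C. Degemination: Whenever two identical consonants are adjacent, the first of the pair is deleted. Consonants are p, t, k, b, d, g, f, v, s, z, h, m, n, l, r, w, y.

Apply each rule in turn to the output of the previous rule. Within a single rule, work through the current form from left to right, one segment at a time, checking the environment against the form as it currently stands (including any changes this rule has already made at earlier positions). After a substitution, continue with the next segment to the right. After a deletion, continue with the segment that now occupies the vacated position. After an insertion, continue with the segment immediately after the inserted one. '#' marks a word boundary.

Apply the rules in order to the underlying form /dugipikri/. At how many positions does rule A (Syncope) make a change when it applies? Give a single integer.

3

A Syncope: [dugipikri] → [dgpkri]
B Labial Nasal Assimilation: no change — [dgpkri]
C Degemination: no change — [dgpkri]
Rule A changed 3 position(s).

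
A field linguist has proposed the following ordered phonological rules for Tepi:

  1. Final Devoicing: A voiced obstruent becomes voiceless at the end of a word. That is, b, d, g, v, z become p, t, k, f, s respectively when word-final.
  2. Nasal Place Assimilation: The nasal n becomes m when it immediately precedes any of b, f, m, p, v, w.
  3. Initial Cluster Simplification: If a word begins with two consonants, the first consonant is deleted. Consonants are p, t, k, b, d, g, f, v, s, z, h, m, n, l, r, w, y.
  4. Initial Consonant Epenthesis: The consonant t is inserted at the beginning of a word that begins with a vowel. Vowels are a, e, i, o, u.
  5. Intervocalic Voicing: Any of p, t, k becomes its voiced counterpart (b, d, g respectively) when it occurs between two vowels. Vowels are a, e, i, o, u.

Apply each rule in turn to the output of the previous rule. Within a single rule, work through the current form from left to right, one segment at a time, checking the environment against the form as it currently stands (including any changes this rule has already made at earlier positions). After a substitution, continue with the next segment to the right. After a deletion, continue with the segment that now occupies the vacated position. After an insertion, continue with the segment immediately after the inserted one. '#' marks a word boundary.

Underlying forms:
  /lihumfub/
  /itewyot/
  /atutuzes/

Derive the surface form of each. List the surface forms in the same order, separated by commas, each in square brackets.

/lihumfub/:
  1 Final Devoicing: [lihumfub] → [lihumfup]
  2 Nasal Place Assimilation: no change — [lihumfup]
  3 Initial Cluster Simplification: no change — [lihumfup]
  4 Initial Consonant Epenthesis: no change — [lihumfup]
  5 Intervocalic Voicing: no change — [lihumfup]
/itewyot/:
  1 Final Devoicing: no change — [itewyot]
  2 Nasal Place Assimilation: no change — [itewyot]
  3 Initial Cluster Simplification: no change — [itewyot]
  4 Initial Consonant Epenthesis: [itewyot] → [titewyot]
  5 Intervocalic Voicing: [titewyot] → [tidewyot]
/atutuzes/:
  1 Final Devoicing: no change — [atutuzes]
  2 Nasal Place Assimilation: no change — [atutuzes]
  3 Initial Cluster Simplification: no change — [atutuzes]
  4 Initial Consonant Epenthesis: [atutuzes] → [tatutuzes]
  5 Intervocalic Voicing: [tatutuzes] → [taduduzes]

[lihumfup], [tidewyot], [taduduzes]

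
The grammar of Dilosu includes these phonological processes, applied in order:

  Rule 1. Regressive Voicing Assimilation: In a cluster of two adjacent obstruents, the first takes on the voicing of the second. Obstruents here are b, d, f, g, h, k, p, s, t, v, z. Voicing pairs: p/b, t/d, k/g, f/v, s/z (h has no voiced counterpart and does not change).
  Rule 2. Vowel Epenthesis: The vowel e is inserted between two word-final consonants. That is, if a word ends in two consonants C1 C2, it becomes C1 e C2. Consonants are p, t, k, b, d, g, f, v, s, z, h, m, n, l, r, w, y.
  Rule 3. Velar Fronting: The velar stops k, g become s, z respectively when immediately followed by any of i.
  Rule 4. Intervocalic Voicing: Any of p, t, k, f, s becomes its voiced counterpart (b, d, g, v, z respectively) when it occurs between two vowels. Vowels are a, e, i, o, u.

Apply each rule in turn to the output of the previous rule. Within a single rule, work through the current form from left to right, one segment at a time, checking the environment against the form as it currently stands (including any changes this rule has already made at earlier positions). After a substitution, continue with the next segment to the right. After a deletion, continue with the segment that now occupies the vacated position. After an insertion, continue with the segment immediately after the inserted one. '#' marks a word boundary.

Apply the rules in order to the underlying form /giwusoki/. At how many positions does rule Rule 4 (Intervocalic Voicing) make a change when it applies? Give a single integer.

2

Rule 1 Regressive Voicing Assimilation: no change — [giwusoki]
Rule 2 Vowel Epenthesis: no change — [giwusoki]
Rule 3 Velar Fronting: [giwusoki] → [ziwusosi]
Rule 4 Intervocalic Voicing: [ziwusosi] → [ziwuzozi]
Rule Rule 4 changed 2 position(s).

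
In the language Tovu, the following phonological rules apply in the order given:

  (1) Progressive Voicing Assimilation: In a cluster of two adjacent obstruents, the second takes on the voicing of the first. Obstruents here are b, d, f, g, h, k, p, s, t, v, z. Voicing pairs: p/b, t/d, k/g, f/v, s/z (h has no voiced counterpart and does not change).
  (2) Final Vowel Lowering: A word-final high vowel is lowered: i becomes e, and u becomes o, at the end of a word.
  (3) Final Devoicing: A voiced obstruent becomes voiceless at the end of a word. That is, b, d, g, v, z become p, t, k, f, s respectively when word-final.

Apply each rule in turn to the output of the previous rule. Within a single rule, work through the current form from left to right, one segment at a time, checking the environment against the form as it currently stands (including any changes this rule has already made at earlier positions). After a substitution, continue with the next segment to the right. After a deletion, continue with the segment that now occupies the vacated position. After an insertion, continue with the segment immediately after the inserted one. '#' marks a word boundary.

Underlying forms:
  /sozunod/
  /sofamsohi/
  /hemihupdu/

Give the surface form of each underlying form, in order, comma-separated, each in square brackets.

/sozunod/:
  (1) Progressive Voicing Assimilation: no change — [sozunod]
  (2) Final Vowel Lowering: no change — [sozunod]
  (3) Final Devoicing: [sozunod] → [sozunot]
/sofamsohi/:
  (1) Progressive Voicing Assimilation: no change — [sofamsohi]
  (2) Final Vowel Lowering: [sofamsohi] → [sofamsohe]
  (3) Final Devoicing: no change — [sofamsohe]
/hemihupdu/:
  (1) Progressive Voicing Assimilation: [hemihupdu] → [hemihuptu]
  (2) Final Vowel Lowering: [hemihuptu] → [hemihupto]
  (3) Final Devoicing: no change — [hemihupto]

[sozunot], [sofamsohe], [hemihupto]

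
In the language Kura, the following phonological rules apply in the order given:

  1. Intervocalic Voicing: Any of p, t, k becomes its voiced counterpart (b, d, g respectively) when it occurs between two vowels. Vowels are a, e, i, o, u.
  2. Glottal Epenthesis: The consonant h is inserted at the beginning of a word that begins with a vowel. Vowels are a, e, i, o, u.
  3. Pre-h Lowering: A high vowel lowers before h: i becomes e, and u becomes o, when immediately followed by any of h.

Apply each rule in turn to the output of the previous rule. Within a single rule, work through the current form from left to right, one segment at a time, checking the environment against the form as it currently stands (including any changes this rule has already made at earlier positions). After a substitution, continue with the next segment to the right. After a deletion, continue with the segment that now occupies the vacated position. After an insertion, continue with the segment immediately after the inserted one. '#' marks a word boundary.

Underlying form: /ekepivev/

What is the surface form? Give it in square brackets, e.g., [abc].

[hegebivev]

1 Intervocalic Voicing: [ekepivev] → [egebivev]
2 Glottal Epenthesis: [egebivev] → [hegebivev]
3 Pre-h Lowering: no change — [hegebivev]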